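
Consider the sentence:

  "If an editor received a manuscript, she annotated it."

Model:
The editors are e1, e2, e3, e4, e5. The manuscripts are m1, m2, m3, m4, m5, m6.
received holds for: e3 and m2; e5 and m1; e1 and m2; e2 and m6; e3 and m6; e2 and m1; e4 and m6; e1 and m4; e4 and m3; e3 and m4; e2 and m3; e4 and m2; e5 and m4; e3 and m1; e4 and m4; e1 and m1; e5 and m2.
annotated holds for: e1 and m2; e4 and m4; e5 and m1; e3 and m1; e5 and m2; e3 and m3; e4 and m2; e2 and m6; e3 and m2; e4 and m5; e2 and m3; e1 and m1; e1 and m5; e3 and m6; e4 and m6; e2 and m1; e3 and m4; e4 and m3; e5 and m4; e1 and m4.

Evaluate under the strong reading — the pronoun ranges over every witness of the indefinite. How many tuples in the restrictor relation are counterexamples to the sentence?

"it" takes "a manuscript" as antecedent — a donkey pronoun bound across the clause boundary.
Strong reading: for every (e,m) with received(e,m), annotated(e,m).
Restrictor pairs: (e1,m1) ✓  (e1,m2) ✓  (e1,m4) ✓  (e2,m1) ✓  (e2,m3) ✓  (e2,m6) ✓  (e3,m1) ✓  (e3,m2) ✓  (e3,m4) ✓  (e3,m6) ✓  (e4,m2) ✓  (e4,m3) ✓  (e4,m4) ✓  (e4,m6) ✓  (e5,m1) ✓  (e5,m2) ✓  (e5,m4) ✓
Counterexamples (restrictor pairs failing the scope): 0.

0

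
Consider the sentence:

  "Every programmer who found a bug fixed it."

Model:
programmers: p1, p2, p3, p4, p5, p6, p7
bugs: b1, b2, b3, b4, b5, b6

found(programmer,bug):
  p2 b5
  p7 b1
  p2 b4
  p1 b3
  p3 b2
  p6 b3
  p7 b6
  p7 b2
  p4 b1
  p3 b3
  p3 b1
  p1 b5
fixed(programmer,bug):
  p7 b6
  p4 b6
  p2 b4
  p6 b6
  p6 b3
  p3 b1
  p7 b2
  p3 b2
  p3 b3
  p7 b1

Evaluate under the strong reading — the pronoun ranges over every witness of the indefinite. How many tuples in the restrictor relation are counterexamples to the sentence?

4

"it" takes "a bug" as antecedent — a donkey pronoun bound across the clause boundary.
Strong reading: for every (p,b) with found(p,b), fixed(p,b).
Restrictor pairs: (p1,b3) ✗  (p1,b5) ✗  (p2,b4) ✓  (p2,b5) ✗  (p3,b1) ✓  (p3,b2) ✓  (p3,b3) ✓  (p4,b1) ✗  (p6,b3) ✓  (p7,b1) ✓  (p7,b2) ✓  (p7,b6) ✓
Counterexamples (restrictor pairs failing the scope): 4.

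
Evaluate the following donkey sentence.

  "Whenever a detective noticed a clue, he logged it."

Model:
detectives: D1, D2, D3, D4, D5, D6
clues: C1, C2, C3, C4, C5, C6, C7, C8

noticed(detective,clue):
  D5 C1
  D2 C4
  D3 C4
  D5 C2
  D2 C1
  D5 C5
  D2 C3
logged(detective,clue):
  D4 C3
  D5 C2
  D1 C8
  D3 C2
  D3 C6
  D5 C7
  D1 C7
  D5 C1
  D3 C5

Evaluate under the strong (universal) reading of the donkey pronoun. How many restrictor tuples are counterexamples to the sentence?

5

"it" takes "a clue" as antecedent — a donkey pronoun bound across the clause boundary.
Strong reading: for every (d,c) with noticed(d,c), logged(d,c).
Restrictor pairs: (D2,C1) ✗  (D2,C3) ✗  (D2,C4) ✗  (D3,C4) ✗  (D5,C1) ✓  (D5,C2) ✓  (D5,C5) ✗
Counterexamples (restrictor pairs failing the scope): 5.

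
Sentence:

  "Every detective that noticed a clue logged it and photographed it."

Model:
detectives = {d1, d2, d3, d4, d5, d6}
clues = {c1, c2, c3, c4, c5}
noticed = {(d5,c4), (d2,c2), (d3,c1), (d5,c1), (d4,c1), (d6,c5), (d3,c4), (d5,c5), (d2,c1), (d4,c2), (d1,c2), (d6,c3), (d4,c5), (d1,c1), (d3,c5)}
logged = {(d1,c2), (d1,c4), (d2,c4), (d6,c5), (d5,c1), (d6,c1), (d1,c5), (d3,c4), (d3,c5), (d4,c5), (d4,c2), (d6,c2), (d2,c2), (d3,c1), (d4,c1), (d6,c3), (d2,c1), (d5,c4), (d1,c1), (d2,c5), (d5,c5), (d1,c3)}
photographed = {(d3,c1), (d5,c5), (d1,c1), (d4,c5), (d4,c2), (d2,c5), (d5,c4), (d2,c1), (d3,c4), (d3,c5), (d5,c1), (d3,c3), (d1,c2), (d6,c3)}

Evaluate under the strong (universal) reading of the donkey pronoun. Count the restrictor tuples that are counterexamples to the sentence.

"it" takes "a clue" as antecedent — a donkey pronoun bound across the clause boundary.
Strong reading: for every (d,c) with noticed(d,c), logged(d,c) ∧ photographed(d,c).
Restrictor pairs: (d1,c1) ✓  (d1,c2) ✓  (d2,c1) ✓  (d2,c2) ✗  (d3,c1) ✓  (d3,c4) ✓  (d3,c5) ✓  (d4,c1) ✗  (d4,c2) ✓  (d4,c5) ✓  (d5,c1) ✓  (d5,c4) ✓  (d5,c5) ✓  (d6,c3) ✓  (d6,c5) ✗
Counterexamples (restrictor pairs failing the scope): 3.

3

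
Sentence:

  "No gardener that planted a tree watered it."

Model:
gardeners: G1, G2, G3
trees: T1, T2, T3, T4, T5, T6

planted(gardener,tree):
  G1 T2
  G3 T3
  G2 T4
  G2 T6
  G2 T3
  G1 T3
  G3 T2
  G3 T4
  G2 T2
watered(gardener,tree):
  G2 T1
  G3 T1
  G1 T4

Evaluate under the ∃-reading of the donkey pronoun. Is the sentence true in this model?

"it" takes "a tree" as antecedent — a donkey pronoun bound across the clause boundary.
Truth condition: for no (g,t) with planted(g,t) does watered(g,t) hold.
Restrictor pairs — does the scope hold? (G1,T2):fails  (G1,T3):fails  (G2,T2):fails  (G2,T3):fails  (G2,T4):fails  (G2,T6):fails  (G3,T2):fails  (G3,T3):fails  (G3,T4):fails
Scope holds for no restrictor pair, so the sentence is true.

True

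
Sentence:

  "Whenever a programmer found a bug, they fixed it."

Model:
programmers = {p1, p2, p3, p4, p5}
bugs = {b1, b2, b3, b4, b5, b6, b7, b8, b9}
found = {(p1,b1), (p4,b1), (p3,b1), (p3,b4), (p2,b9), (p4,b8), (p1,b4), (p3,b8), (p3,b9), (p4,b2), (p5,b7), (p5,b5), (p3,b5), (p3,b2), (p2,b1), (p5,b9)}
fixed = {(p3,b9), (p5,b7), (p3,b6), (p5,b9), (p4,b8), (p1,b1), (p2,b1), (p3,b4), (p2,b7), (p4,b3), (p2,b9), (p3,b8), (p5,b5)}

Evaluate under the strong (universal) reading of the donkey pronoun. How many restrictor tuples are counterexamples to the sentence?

"it" takes "a bug" as antecedent — a donkey pronoun bound across the clause boundary.
Strong reading: for every (p,b) with found(p,b), fixed(p,b).
Restrictor pairs: (p1,b1) ✓  (p1,b4) ✗  (p2,b1) ✓  (p2,b9) ✓  (p3,b1) ✗  (p3,b2) ✗  (p3,b4) ✓  (p3,b5) ✗  (p3,b8) ✓  (p3,b9) ✓  (p4,b1) ✗  (p4,b2) ✗  (p4,b8) ✓  (p5,b5) ✓  (p5,b7) ✓  (p5,b9) ✓
Counterexamples (restrictor pairs failing the scope): 6.

6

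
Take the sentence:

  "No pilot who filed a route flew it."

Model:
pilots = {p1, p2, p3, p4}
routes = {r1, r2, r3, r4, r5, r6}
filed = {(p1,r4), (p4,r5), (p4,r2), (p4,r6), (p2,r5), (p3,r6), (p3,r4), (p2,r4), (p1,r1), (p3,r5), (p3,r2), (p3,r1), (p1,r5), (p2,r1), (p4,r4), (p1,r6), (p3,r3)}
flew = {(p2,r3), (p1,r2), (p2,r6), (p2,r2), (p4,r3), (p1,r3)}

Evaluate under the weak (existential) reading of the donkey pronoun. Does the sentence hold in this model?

True

"it" takes "a route" as antecedent — a donkey pronoun bound across the clause boundary.
Truth condition: for no (p,r) with filed(p,r) does flew(p,r) hold.
Restrictor pairs — does the scope hold? (p1,r1):fails  (p1,r4):fails  (p1,r5):fails  (p1,r6):fails  (p2,r1):fails  (p2,r4):fails  (p2,r5):fails  (p3,r1):fails  (p3,r2):fails  (p3,r3):fails  (p3,r4):fails  (p3,r5):fails  (p3,r6):fails  (p4,r2):fails  (p4,r4):fails  (p4,r5):fails  (p4,r6):fails
Scope holds for no restrictor pair, so the sentence is true.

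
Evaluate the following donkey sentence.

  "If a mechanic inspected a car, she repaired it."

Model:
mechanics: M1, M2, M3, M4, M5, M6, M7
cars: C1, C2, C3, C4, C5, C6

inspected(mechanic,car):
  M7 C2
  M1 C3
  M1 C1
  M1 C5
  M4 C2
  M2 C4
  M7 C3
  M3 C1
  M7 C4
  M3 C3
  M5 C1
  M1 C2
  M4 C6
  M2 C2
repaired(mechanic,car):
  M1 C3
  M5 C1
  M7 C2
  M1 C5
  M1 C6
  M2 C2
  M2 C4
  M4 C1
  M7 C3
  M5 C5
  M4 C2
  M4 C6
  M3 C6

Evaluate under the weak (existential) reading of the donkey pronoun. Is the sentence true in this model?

"it" takes "a car" as antecedent — a donkey pronoun bound across the clause boundary.
Weak reading: every mechanic m with some inspected-car has at least one inspected-car c such that repaired(m,c).
Per mechanic: M1:✓  M2:✓  M3:✗  M4:✓  M5:✓  M7:✓
M3 has no witness among its inspected-cars.

False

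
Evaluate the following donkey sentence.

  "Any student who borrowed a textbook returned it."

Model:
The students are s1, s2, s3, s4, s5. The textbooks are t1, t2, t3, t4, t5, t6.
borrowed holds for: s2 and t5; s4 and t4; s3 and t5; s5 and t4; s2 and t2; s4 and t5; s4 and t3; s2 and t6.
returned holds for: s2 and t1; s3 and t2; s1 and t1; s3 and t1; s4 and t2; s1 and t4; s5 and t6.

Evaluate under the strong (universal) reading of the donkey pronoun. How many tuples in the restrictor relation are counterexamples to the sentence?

8

"it" takes "a textbook" as antecedent — a donkey pronoun bound across the clause boundary.
Strong reading: for every (s,t) with borrowed(s,t), returned(s,t).
Restrictor pairs: (s2,t2) ✗  (s2,t5) ✗  (s2,t6) ✗  (s3,t5) ✗  (s4,t3) ✗  (s4,t4) ✗  (s4,t5) ✗  (s5,t4) ✗
Counterexamples (restrictor pairs failing the scope): 8.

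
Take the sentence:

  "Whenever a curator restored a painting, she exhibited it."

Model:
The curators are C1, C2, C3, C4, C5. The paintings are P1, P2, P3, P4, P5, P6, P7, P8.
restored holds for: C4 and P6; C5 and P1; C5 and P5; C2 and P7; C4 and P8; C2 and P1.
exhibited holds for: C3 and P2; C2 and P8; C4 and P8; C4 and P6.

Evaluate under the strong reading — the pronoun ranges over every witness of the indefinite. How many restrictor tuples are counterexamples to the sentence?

"it" takes "a painting" as antecedent — a donkey pronoun bound across the clause boundary.
Strong reading: for every (c,p) with restored(c,p), exhibited(c,p).
Restrictor pairs: (C2,P1) ✗  (C2,P7) ✗  (C4,P6) ✓  (C4,P8) ✓  (C5,P1) ✗  (C5,P5) ✗
Counterexamples (restrictor pairs failing the scope): 4.

4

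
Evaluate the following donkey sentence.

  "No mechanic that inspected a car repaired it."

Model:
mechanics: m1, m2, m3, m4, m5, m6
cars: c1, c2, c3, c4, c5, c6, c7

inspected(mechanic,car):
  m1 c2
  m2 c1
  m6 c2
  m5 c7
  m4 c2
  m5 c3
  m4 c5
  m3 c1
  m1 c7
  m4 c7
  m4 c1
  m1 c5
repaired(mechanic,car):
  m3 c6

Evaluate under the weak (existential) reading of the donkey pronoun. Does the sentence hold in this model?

True

"it" takes "a car" as antecedent — a donkey pronoun bound across the clause boundary.
Truth condition: for no (m,c) with inspected(m,c) does repaired(m,c) hold.
Restrictor pairs — does the scope hold? (m1,c2):fails  (m1,c5):fails  (m1,c7):fails  (m2,c1):fails  (m3,c1):fails  (m4,c1):fails  (m4,c2):fails  (m4,c5):fails  (m4,c7):fails  (m5,c3):fails  (m5,c7):fails  (m6,c2):fails
Scope holds for no restrictor pair, so the sentence is true.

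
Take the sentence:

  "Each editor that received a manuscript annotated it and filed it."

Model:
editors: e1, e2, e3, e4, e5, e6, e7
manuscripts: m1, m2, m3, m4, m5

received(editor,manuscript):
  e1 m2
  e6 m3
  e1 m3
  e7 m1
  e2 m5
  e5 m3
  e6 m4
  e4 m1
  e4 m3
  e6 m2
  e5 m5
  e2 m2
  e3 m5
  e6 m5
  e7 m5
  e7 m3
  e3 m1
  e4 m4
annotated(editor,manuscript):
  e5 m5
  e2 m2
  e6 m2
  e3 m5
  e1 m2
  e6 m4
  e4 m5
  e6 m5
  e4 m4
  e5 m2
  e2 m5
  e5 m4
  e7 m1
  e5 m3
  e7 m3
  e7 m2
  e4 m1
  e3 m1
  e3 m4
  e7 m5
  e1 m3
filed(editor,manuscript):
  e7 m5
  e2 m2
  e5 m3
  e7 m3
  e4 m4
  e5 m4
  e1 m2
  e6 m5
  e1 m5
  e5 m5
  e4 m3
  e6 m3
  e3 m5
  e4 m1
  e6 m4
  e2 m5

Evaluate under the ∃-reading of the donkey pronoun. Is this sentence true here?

True

"it" takes "a manuscript" as antecedent — a donkey pronoun bound across the clause boundary.
Weak reading: every editor e with some received-manuscript has at least one received-manuscript m such that annotated(e,m) ∧ filed(e,m).
Per editor: e1:✓  e2:✓  e3:✓  e4:✓  e5:✓  e6:✓  e7:✓
Every editor in the restrictor has a witness.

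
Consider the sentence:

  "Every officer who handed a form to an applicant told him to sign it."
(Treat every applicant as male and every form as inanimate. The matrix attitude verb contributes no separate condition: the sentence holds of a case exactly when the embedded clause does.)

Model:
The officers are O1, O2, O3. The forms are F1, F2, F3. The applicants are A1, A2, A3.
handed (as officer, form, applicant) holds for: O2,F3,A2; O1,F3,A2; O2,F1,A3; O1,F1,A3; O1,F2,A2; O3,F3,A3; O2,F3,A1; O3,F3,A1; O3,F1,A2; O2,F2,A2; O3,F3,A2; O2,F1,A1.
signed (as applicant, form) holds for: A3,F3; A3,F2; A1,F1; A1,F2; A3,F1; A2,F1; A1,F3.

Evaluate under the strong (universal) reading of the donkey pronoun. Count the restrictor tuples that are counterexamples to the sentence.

"him" takes "an applicant" as antecedent and "it" takes "a form"; both are donkey pronouns co-varying with the restrictor.
Strong reading: for every (o,f,a) with handed(o,f,a), signed(a,f).
Restrictor triples: (O1,F1,A3)→signed(A3,F1) ✓  (O1,F2,A2)→signed(A2,F2) ✗  (O1,F3,A2)→signed(A2,F3) ✗  (O2,F1,A1)→signed(A1,F1) ✓  (O2,F1,A3)→signed(A3,F1) ✓  (O2,F2,A2)→signed(A2,F2) ✗  (O2,F3,A1)→signed(A1,F3) ✓  (O2,F3,A2)→signed(A2,F3) ✗  (O3,F1,A2)→signed(A2,F1) ✓  (O3,F3,A1)→signed(A1,F3) ✓  (O3,F3,A2)→signed(A2,F3) ✗  (O3,F3,A3)→signed(A3,F3) ✓
Counterexamples (restrictor triples failing the scope): 5.

5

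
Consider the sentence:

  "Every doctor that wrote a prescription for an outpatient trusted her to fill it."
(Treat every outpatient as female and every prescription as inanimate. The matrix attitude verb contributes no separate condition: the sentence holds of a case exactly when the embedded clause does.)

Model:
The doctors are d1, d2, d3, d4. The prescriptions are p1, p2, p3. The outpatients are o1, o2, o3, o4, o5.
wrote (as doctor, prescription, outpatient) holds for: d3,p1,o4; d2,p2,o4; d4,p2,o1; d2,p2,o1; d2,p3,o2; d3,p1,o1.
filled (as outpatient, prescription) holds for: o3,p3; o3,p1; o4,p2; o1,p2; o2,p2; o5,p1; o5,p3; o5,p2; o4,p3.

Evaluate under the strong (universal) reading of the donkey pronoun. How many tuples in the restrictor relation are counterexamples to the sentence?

3

"her" takes "an outpatient" as antecedent and "it" takes "a prescription"; both are donkey pronouns co-varying with the restrictor.
Strong reading: for every (d,p,o) with wrote(d,p,o), filled(o,p).
Restrictor triples: (d2,p2,o1)→filled(o1,p2) ✓  (d2,p2,o4)→filled(o4,p2) ✓  (d2,p3,o2)→filled(o2,p3) ✗  (d3,p1,o1)→filled(o1,p1) ✗  (d3,p1,o4)→filled(o4,p1) ✗  (d4,p2,o1)→filled(o1,p2) ✓
Counterexamples (restrictor triples failing the scope): 3.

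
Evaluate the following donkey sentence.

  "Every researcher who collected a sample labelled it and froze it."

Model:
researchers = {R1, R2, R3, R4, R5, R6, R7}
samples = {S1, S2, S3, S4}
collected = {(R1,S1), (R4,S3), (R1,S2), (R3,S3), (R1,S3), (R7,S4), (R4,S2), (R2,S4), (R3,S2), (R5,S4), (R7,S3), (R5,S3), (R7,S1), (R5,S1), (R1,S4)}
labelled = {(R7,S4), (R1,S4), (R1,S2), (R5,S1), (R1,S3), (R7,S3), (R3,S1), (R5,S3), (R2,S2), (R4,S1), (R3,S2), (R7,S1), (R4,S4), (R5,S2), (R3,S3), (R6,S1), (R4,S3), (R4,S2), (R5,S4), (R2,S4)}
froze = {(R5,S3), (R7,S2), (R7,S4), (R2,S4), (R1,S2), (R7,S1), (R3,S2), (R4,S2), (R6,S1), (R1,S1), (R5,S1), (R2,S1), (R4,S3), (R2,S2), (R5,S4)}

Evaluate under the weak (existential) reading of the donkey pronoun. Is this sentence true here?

True

"it" takes "a sample" as antecedent — a donkey pronoun bound across the clause boundary.
Weak reading: every researcher r with some collected-sample has at least one collected-sample s such that labelled(r,s) ∧ froze(r,s).
Per researcher: R1:✓  R2:✓  R3:✓  R4:✓  R5:✓  R7:✓
Every researcher in the restrictor has a witness.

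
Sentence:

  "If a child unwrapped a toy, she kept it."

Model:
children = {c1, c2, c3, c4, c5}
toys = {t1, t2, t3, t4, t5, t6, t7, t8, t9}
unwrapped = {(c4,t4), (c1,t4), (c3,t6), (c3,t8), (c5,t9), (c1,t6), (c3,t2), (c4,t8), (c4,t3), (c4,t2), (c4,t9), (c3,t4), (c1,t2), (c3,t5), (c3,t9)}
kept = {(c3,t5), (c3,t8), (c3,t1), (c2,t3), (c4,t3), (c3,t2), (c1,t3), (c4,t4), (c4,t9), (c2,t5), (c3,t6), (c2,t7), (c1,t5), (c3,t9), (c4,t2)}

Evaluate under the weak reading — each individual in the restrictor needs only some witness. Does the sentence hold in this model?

False

"it" takes "a toy" as antecedent — a donkey pronoun bound across the clause boundary.
Weak reading: every child c with some unwrapped-toy has at least one unwrapped-toy t such that kept(c,t).
Per child: c1:✗  c3:✓  c4:✓  c5:✗
c1 has no witness among its unwrapped-toys.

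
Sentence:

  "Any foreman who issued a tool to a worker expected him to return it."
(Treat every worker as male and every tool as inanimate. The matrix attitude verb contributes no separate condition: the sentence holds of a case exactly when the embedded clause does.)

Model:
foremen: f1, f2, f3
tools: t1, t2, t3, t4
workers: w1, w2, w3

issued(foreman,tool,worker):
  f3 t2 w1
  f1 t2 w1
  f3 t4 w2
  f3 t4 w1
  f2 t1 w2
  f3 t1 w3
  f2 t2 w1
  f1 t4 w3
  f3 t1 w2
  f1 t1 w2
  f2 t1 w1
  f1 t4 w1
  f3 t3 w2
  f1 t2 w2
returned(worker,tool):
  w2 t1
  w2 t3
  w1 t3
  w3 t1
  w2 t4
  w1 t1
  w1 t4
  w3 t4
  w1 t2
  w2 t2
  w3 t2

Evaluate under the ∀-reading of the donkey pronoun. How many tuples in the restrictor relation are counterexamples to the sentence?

"him" takes "a worker" as antecedent and "it" takes "a tool"; both are donkey pronouns co-varying with the restrictor.
Strong reading: for every (f,t,w) with issued(f,t,w), returned(w,t).
Restrictor triples: (f1,t1,w2)→returned(w2,t1) ✓  (f1,t2,w1)→returned(w1,t2) ✓  (f1,t2,w2)→returned(w2,t2) ✓  (f1,t4,w1)→returned(w1,t4) ✓  (f1,t4,w3)→returned(w3,t4) ✓  (f2,t1,w1)→returned(w1,t1) ✓  (f2,t1,w2)→returned(w2,t1) ✓  (f2,t2,w1)→returned(w1,t2) ✓  (f3,t1,w2)→returned(w2,t1) ✓  (f3,t1,w3)→returned(w3,t1) ✓  (f3,t2,w1)→returned(w1,t2) ✓  (f3,t3,w2)→returned(w2,t3) ✓  (f3,t4,w1)→returned(w1,t4) ✓  (f3,t4,w2)→returned(w2,t4) ✓
Counterexamples (restrictor triples failing the scope): 0.

0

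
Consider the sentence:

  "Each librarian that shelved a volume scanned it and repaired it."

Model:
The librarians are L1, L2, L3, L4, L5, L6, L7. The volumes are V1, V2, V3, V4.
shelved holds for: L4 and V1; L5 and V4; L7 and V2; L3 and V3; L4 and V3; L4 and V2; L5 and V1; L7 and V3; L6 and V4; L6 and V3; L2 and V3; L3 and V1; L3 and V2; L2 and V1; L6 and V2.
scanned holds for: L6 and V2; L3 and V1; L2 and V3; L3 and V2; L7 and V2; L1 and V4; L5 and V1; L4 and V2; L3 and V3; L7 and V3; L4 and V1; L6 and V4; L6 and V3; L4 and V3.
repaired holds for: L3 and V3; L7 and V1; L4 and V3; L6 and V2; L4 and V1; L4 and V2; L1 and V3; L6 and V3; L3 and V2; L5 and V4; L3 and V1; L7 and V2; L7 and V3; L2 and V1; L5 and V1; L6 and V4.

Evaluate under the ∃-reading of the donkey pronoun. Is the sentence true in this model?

False

"it" takes "a volume" as antecedent — a donkey pronoun bound across the clause boundary.
Weak reading: every librarian l with some shelved-volume has at least one shelved-volume v such that scanned(l,v) ∧ repaired(l,v).
Per librarian: L2:✗  L3:✓  L4:✓  L5:✓  L6:✓  L7:✓
L2 has no witness among its shelved-volumes.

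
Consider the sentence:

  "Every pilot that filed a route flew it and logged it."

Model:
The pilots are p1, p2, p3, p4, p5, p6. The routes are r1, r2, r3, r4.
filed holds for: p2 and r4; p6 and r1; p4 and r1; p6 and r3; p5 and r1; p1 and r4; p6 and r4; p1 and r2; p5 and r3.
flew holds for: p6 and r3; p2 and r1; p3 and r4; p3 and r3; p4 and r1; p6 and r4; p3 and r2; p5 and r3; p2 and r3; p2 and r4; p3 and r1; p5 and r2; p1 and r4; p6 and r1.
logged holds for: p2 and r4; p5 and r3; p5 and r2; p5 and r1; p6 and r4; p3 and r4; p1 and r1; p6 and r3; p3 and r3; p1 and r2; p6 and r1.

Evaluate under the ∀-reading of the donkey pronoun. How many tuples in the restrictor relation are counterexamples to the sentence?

4

"it" takes "a route" as antecedent — a donkey pronoun bound across the clause boundary.
Strong reading: for every (p,r) with filed(p,r), flew(p,r) ∧ logged(p,r).
Restrictor pairs: (p1,r2) ✗  (p1,r4) ✗  (p2,r4) ✓  (p4,r1) ✗  (p5,r1) ✗  (p5,r3) ✓  (p6,r1) ✓  (p6,r3) ✓  (p6,r4) ✓
Counterexamples (restrictor pairs failing the scope): 4.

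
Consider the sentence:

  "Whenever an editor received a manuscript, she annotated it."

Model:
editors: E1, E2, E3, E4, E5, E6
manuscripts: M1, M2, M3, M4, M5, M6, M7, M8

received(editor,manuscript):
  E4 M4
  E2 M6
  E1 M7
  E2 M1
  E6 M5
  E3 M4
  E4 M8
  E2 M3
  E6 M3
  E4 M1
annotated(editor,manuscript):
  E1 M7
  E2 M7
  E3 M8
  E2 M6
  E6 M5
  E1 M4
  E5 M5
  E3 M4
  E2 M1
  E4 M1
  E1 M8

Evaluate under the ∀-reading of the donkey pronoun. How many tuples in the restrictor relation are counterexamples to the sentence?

4

"it" takes "a manuscript" as antecedent — a donkey pronoun bound across the clause boundary.
Strong reading: for every (e,m) with received(e,m), annotated(e,m).
Restrictor pairs: (E1,M7) ✓  (E2,M1) ✓  (E2,M3) ✗  (E2,M6) ✓  (E3,M4) ✓  (E4,M1) ✓  (E4,M4) ✗  (E4,M8) ✗  (E6,M3) ✗  (E6,M5) ✓
Counterexamples (restrictor pairs failing the scope): 4.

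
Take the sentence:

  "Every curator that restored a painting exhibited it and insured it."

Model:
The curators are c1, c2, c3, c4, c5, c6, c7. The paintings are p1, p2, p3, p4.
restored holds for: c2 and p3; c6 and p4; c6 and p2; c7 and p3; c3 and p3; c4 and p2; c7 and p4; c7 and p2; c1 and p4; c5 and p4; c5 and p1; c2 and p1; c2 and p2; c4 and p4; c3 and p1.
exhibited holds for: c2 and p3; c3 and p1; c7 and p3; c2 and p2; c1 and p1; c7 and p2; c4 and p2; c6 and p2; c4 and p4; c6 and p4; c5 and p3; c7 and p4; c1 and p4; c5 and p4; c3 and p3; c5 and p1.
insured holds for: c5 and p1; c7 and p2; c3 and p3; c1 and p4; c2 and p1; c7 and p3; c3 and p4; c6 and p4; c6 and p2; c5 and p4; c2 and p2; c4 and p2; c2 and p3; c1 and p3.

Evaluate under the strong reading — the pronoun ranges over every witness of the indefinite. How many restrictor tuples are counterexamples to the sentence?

"it" takes "a painting" as antecedent — a donkey pronoun bound across the clause boundary.
Strong reading: for every (c,p) with restored(c,p), exhibited(c,p) ∧ insured(c,p).
Restrictor pairs: (c1,p4) ✓  (c2,p1) ✗  (c2,p2) ✓  (c2,p3) ✓  (c3,p1) ✗  (c3,p3) ✓  (c4,p2) ✓  (c4,p4) ✗  (c5,p1) ✓  (c5,p4) ✓  (c6,p2) ✓  (c6,p4) ✓  (c7,p2) ✓  (c7,p3) ✓  (c7,p4) ✗
Counterexamples (restrictor pairs failing the scope): 4.

4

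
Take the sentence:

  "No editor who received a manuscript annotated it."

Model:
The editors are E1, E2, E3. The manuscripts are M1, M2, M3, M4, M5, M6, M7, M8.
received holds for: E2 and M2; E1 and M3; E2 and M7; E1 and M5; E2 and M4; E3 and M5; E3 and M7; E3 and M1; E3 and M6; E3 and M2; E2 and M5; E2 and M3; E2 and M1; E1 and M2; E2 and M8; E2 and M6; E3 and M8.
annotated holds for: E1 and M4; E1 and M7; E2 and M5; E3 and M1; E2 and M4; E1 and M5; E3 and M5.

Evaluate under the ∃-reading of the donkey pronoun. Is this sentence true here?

"it" takes "a manuscript" as antecedent — a donkey pronoun bound across the clause boundary.
Truth condition: for no (e,m) with received(e,m) does annotated(e,m) hold.
Restrictor pairs — does the scope hold? (E1,M2):fails  (E1,M3):fails  (E1,M5):holds  (E2,M1):fails  (E2,M2):fails  (E2,M3):fails  (E2,M4):holds  (E2,M5):holds  (E2,M6):fails  (E2,M7):fails  (E2,M8):fails  (E3,M1):holds  (E3,M2):fails  (E3,M5):holds  (E3,M6):fails  (E3,M7):fails  (E3,M8):fails
Scope holds for 5 pair(s), so the sentence is false.

False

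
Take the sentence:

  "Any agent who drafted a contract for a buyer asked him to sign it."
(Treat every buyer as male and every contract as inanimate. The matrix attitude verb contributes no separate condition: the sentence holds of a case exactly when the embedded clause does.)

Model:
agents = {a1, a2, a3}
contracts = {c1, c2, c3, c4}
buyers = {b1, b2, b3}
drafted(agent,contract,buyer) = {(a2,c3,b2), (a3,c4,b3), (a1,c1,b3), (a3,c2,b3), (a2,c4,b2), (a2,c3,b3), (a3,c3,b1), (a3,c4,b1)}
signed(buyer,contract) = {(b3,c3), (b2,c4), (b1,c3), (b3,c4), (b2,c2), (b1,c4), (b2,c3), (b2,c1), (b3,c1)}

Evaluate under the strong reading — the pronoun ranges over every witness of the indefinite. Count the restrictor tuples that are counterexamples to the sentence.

"him" takes "a buyer" as antecedent and "it" takes "a contract"; both are donkey pronouns co-varying with the restrictor.
Strong reading: for every (a,c,b) with drafted(a,c,b), signed(b,c).
Restrictor triples: (a1,c1,b3)→signed(b3,c1) ✓  (a2,c3,b2)→signed(b2,c3) ✓  (a2,c3,b3)→signed(b3,c3) ✓  (a2,c4,b2)→signed(b2,c4) ✓  (a3,c2,b3)→signed(b3,c2) ✗  (a3,c3,b1)→signed(b1,c3) ✓  (a3,c4,b1)→signed(b1,c4) ✓  (a3,c4,b3)→signed(b3,c4) ✓
Counterexamples (restrictor triples failing the scope): 1.

1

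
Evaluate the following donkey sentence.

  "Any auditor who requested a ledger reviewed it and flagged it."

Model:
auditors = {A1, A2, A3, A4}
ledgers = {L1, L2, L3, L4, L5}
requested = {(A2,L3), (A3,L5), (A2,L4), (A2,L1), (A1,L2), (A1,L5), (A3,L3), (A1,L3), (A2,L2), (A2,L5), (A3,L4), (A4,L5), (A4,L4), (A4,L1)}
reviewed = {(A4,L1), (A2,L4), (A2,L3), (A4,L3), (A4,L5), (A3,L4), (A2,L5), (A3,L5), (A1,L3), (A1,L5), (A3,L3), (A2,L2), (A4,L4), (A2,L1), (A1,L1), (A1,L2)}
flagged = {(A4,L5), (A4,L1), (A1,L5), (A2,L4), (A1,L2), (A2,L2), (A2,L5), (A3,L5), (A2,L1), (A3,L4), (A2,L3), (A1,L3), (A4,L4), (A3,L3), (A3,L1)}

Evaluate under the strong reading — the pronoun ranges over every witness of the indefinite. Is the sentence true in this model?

True

"it" takes "a ledger" as antecedent — a donkey pronoun bound across the clause boundary.
Strong reading: for every (a,l) with requested(a,l), reviewed(a,l) ∧ flagged(a,l).
Restrictor pairs: (A1,L2) ✓  (A1,L3) ✓  (A1,L5) ✓  (A2,L1) ✓  (A2,L2) ✓  (A2,L3) ✓  (A2,L4) ✓  (A2,L5) ✓  (A3,L3) ✓  (A3,L4) ✓  (A3,L5) ✓  (A4,L1) ✓  (A4,L4) ✓  (A4,L5) ✓
Every restrictor pair satisfies the scope.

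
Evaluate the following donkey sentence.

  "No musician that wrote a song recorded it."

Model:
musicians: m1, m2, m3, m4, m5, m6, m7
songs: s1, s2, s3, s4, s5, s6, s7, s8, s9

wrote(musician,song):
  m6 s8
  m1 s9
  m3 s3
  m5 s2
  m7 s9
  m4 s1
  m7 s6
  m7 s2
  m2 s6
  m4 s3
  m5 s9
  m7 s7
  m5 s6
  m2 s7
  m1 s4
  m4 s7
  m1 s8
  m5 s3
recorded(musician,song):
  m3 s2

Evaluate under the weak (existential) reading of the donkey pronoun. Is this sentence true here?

True

"it" takes "a song" as antecedent — a donkey pronoun bound across the clause boundary.
Truth condition: for no (m,s) with wrote(m,s) does recorded(m,s) hold.
Restrictor pairs — does the scope hold? (m1,s4):fails  (m1,s8):fails  (m1,s9):fails  (m2,s6):fails  (m2,s7):fails  (m3,s3):fails  (m4,s1):fails  (m4,s3):fails  (m4,s7):fails  (m5,s2):fails  (m5,s3):fails  (m5,s6):fails  (m5,s9):fails  (m6,s8):fails  (m7,s2):fails  (m7,s6):fails  (m7,s7):fails  (m7,s9):fails
Scope holds for no restrictor pair, so the sentence is true.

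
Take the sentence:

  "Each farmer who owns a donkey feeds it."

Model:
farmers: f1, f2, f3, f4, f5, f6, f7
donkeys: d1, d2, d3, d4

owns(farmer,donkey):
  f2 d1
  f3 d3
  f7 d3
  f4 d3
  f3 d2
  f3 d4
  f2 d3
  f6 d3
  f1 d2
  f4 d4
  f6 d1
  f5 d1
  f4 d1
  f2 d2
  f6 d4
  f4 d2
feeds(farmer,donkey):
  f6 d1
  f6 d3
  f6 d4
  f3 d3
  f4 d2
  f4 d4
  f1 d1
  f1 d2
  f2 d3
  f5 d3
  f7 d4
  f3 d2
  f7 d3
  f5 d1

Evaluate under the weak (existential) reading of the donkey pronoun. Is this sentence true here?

True

"it" takes "a donkey" as antecedent — a donkey pronoun bound across the clause boundary.
Weak reading: every farmer f with some owns-donkey has at least one owns-donkey d such that feeds(f,d).
Per farmer: f1:✓  f2:✓  f3:✓  f4:✓  f5:✓  f6:✓  f7:✓
Every farmer in the restrictor has a witness.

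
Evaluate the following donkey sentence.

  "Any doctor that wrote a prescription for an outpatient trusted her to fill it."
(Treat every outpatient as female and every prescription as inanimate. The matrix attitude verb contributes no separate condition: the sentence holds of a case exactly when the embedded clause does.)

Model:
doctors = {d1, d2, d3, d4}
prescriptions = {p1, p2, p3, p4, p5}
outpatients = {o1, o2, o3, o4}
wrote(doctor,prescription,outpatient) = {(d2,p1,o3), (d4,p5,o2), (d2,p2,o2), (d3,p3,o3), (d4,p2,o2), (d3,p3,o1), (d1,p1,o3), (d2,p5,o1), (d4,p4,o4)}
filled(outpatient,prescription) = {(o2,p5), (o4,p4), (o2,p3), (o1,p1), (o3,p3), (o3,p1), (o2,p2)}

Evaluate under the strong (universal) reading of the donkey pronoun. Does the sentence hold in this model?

"her" takes "an outpatient" as antecedent and "it" takes "a prescription"; both are donkey pronouns co-varying with the restrictor.
Strong reading: for every (d,p,o) with wrote(d,p,o), filled(o,p).
Restrictor triples: (d1,p1,o3)→filled(o3,p1) ✓  (d2,p1,o3)→filled(o3,p1) ✓  (d2,p2,o2)→filled(o2,p2) ✓  (d2,p5,o1)→filled(o1,p5) ✗  (d3,p3,o1)→filled(o1,p3) ✗  (d3,p3,o3)→filled(o3,p3) ✓  (d4,p2,o2)→filled(o2,p2) ✓  (d4,p4,o4)→filled(o4,p4) ✓  (d4,p5,o2)→filled(o2,p5) ✓
Counterexample: (d2,p5,o1) — filled(o1,p5) does not hold.

False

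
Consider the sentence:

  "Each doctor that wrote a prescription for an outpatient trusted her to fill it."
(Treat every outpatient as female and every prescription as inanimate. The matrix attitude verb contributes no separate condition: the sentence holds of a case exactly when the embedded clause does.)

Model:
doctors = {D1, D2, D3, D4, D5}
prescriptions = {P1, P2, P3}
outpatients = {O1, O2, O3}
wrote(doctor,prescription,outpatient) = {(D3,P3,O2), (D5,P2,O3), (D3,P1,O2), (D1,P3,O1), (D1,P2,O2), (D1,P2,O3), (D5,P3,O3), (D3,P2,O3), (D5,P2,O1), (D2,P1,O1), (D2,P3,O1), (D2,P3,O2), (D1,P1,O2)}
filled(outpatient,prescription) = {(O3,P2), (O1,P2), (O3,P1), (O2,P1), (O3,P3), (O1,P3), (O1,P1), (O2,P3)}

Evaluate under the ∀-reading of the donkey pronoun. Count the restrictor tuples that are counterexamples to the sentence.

"her" takes "an outpatient" as antecedent and "it" takes "a prescription"; both are donkey pronouns co-varying with the restrictor.
Strong reading: for every (d,p,o) with wrote(d,p,o), filled(o,p).
Restrictor triples: (D1,P1,O2)→filled(O2,P1) ✓  (D1,P2,O2)→filled(O2,P2) ✗  (D1,P2,O3)→filled(O3,P2) ✓  (D1,P3,O1)→filled(O1,P3) ✓  (D2,P1,O1)→filled(O1,P1) ✓  (D2,P3,O1)→filled(O1,P3) ✓  (D2,P3,O2)→filled(O2,P3) ✓  (D3,P1,O2)→filled(O2,P1) ✓  (D3,P2,O3)→filled(O3,P2) ✓  (D3,P3,O2)→filled(O2,P3) ✓  (D5,P2,O1)→filled(O1,P2) ✓  (D5,P2,O3)→filled(O3,P2) ✓  (D5,P3,O3)→filled(O3,P3) ✓
Counterexamples (restrictor triples failing the scope): 1.

1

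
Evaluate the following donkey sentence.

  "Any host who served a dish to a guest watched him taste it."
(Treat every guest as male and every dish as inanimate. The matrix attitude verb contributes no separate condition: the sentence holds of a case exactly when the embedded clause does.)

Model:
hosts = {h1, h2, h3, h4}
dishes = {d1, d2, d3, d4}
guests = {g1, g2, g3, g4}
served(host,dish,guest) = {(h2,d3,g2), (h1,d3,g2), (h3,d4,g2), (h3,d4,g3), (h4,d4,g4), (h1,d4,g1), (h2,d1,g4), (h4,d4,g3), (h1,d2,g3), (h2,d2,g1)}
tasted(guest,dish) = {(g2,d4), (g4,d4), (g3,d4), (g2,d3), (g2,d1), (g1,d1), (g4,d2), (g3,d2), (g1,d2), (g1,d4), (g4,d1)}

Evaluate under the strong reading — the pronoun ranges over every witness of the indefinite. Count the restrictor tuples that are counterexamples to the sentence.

"him" takes "a guest" as antecedent and "it" takes "a dish"; both are donkey pronouns co-varying with the restrictor.
Strong reading: for every (h,d,g) with served(h,d,g), tasted(g,d).
Restrictor triples: (h1,d2,g3)→tasted(g3,d2) ✓  (h1,d3,g2)→tasted(g2,d3) ✓  (h1,d4,g1)→tasted(g1,d4) ✓  (h2,d1,g4)→tasted(g4,d1) ✓  (h2,d2,g1)→tasted(g1,d2) ✓  (h2,d3,g2)→tasted(g2,d3) ✓  (h3,d4,g2)→tasted(g2,d4) ✓  (h3,d4,g3)→tasted(g3,d4) ✓  (h4,d4,g3)→tasted(g3,d4) ✓  (h4,d4,g4)→tasted(g4,d4) ✓
Counterexamples (restrictor triples failing the scope): 0.

0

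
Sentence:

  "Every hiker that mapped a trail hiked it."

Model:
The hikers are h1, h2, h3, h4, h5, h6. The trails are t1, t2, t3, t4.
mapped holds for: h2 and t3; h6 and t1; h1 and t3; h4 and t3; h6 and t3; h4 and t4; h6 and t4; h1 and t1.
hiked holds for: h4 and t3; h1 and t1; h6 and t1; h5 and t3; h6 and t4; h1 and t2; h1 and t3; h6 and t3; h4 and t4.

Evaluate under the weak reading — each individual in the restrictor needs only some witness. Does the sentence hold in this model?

"it" takes "a trail" as antecedent — a donkey pronoun bound across the clause boundary.
Weak reading: every hiker h with some mapped-trail has at least one mapped-trail t such that hiked(h,t).
Per hiker: h1:✓  h2:✗  h4:✓  h6:✓
h2 has no witness among its mapped-trails.

False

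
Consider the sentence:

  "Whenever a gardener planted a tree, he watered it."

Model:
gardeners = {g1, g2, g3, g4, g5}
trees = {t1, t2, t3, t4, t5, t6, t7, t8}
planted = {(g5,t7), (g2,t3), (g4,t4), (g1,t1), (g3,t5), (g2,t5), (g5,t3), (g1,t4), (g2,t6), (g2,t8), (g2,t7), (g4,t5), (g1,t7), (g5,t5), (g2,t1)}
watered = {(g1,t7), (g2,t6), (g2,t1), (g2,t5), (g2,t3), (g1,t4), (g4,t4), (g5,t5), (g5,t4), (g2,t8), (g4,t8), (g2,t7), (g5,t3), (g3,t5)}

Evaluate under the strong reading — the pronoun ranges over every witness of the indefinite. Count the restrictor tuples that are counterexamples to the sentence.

"it" takes "a tree" as antecedent — a donkey pronoun bound across the clause boundary.
Strong reading: for every (g,t) with planted(g,t), watered(g,t).
Restrictor pairs: (g1,t1) ✗  (g1,t4) ✓  (g1,t7) ✓  (g2,t1) ✓  (g2,t3) ✓  (g2,t5) ✓  (g2,t6) ✓  (g2,t7) ✓  (g2,t8) ✓  (g3,t5) ✓  (g4,t4) ✓  (g4,t5) ✗  (g5,t3) ✓  (g5,t5) ✓  (g5,t7) ✗
Counterexamples (restrictor pairs failing the scope): 3.

3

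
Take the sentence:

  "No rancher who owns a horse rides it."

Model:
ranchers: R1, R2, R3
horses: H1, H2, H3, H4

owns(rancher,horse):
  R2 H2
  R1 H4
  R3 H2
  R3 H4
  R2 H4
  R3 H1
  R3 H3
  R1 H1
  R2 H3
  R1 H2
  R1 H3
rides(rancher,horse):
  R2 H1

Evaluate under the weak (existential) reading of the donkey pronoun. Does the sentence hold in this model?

"it" takes "a horse" as antecedent — a donkey pronoun bound across the clause boundary.
Truth condition: for no (r,h) with owns(r,h) does rides(r,h) hold.
Restrictor pairs — does the scope hold? (R1,H1):fails  (R1,H2):fails  (R1,H3):fails  (R1,H4):fails  (R2,H2):fails  (R2,H3):fails  (R2,H4):fails  (R3,H1):fails  (R3,H2):fails  (R3,H3):fails  (R3,H4):fails
Scope holds for no restrictor pair, so the sentence is true.

True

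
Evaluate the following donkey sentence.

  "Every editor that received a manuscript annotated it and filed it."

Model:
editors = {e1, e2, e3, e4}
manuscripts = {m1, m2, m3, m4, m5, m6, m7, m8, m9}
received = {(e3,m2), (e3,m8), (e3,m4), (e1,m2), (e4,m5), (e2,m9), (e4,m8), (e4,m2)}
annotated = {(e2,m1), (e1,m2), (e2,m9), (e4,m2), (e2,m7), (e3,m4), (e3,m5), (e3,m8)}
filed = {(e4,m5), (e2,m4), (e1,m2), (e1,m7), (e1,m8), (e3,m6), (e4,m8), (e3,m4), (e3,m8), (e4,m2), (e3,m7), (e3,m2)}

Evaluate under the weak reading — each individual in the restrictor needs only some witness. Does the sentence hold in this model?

"it" takes "a manuscript" as antecedent — a donkey pronoun bound across the clause boundary.
Weak reading: every editor e with some received-manuscript has at least one received-manuscript m such that annotated(e,m) ∧ filed(e,m).
Per editor: e1:✓  e2:✗  e3:✓  e4:✓
e2 has no witness among its received-manuscripts.

False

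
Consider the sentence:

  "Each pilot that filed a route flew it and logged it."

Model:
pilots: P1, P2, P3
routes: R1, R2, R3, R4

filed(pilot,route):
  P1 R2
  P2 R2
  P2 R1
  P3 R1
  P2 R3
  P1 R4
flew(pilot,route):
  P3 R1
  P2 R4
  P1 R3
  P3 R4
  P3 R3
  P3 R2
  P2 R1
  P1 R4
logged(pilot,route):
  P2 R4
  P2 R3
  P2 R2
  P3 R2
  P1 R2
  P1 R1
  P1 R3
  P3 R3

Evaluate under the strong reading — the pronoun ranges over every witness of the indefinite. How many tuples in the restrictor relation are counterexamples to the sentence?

"it" takes "a route" as antecedent — a donkey pronoun bound across the clause boundary.
Strong reading: for every (p,r) with filed(p,r), flew(p,r) ∧ logged(p,r).
Restrictor pairs: (P1,R2) ✗  (P1,R4) ✗  (P2,R1) ✗  (P2,R2) ✗  (P2,R3) ✗  (P3,R1) ✗
Counterexamples (restrictor pairs failing the scope): 6.

6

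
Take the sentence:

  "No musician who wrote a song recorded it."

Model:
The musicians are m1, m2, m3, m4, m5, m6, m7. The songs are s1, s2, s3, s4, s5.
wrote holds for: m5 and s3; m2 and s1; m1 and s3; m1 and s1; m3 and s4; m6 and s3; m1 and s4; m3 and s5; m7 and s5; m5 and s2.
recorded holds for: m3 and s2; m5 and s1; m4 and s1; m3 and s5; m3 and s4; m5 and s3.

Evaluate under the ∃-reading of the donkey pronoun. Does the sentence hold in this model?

"it" takes "a song" as antecedent — a donkey pronoun bound across the clause boundary.
Truth condition: for no (m,s) with wrote(m,s) does recorded(m,s) hold.
Restrictor pairs — does the scope hold? (m1,s1):fails  (m1,s3):fails  (m1,s4):fails  (m2,s1):fails  (m3,s4):holds  (m3,s5):holds  (m5,s2):fails  (m5,s3):holds  (m6,s3):fails  (m7,s5):fails
Scope holds for 3 pair(s), so the sentence is false.

False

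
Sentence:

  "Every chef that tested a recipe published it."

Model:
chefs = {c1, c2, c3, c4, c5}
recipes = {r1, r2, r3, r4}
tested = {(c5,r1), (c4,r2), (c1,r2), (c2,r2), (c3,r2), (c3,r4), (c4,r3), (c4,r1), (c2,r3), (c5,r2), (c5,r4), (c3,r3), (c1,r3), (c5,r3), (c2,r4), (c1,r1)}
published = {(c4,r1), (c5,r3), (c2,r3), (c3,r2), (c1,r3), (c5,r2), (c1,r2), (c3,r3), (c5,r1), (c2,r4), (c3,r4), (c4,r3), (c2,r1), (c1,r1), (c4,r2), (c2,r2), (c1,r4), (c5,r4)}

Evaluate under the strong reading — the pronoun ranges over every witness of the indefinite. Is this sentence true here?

True

"it" takes "a recipe" as antecedent — a donkey pronoun bound across the clause boundary.
Strong reading: for every (c,r) with tested(c,r), published(c,r).
Restrictor pairs: (c1,r1) ✓  (c1,r2) ✓  (c1,r3) ✓  (c2,r2) ✓  (c2,r3) ✓  (c2,r4) ✓  (c3,r2) ✓  (c3,r3) ✓  (c3,r4) ✓  (c4,r1) ✓  (c4,r2) ✓  (c4,r3) ✓  (c5,r1) ✓  (c5,r2) ✓  (c5,r3) ✓  (c5,r4) ✓
Every restrictor pair satisfies the scope.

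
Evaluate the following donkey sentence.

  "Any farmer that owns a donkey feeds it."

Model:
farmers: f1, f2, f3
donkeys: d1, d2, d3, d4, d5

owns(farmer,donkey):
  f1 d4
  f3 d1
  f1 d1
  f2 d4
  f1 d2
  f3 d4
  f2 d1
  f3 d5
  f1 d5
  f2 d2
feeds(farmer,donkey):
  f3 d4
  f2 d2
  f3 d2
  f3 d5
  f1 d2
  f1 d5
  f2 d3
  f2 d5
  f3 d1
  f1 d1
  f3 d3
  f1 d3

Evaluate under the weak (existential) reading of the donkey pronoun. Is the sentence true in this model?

True

"it" takes "a donkey" as antecedent — a donkey pronoun bound across the clause boundary.
Weak reading: every farmer f with some owns-donkey has at least one owns-donkey d such that feeds(f,d).
Per farmer: f1:✓  f2:✓  f3:✓
Every farmer in the restrictor has a witness.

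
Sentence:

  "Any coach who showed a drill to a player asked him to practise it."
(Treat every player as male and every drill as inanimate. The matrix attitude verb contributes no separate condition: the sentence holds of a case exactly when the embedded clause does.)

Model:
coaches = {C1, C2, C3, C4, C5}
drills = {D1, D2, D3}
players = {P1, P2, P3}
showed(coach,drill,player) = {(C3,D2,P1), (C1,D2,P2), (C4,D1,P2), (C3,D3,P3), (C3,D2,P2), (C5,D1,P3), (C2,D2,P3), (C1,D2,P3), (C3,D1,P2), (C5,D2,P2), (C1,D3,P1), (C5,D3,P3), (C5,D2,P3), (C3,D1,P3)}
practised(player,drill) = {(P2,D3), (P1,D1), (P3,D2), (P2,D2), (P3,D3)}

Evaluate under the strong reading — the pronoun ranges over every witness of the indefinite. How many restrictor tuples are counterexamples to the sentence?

6

"him" takes "a player" as antecedent and "it" takes "a drill"; both are donkey pronouns co-varying with the restrictor.
Strong reading: for every (c,d,p) with showed(c,d,p), practised(p,d).
Restrictor triples: (C1,D2,P2)→practised(P2,D2) ✓  (C1,D2,P3)→practised(P3,D2) ✓  (C1,D3,P1)→practised(P1,D3) ✗  (C2,D2,P3)→practised(P3,D2) ✓  (C3,D1,P2)→practised(P2,D1) ✗  (C3,D1,P3)→practised(P3,D1) ✗  (C3,D2,P1)→practised(P1,D2) ✗  (C3,D2,P2)→practised(P2,D2) ✓  (C3,D3,P3)→practised(P3,D3) ✓  (C4,D1,P2)→practised(P2,D1) ✗  (C5,D1,P3)→practised(P3,D1) ✗  (C5,D2,P2)→practised(P2,D2) ✓  (C5,D2,P3)→practised(P3,D2) ✓  (C5,D3,P3)→practised(P3,D3) ✓
Counterexamples (restrictor triples failing the scope): 6.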